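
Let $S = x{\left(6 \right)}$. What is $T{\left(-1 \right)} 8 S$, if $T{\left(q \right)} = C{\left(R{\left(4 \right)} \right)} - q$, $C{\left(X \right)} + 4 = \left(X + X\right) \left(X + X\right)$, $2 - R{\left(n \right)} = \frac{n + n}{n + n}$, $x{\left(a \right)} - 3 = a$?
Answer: $72$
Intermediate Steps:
$x{\left(a \right)} = 3 + a$
$R{\left(n \right)} = 1$ ($R{\left(n \right)} = 2 - \frac{n + n}{n + n} = 2 - \frac{2 n}{2 n} = 2 - 2 n \frac{1}{2 n} = 2 - 1 = 1$)
$S = 9$ ($S = 3 + 6 = 9$)
$C{\left(X \right)} = -4 + 4 X^{2}$ ($C{\left(X \right)} = -4 + \left(X + X\right) \left(X + X\right) = -4 + 2 X 2 X = -4 + 4 X^{2}$)
$T{\left(q \right)} = - q$ ($T{\left(q \right)} = \left(-4 + 4 \cdot 1^{2}\right) - q = \left(-4 + 4 \cdot 1\right) - q = \left(-4 + 4\right) - q = 0 - q = - q$)
$T{\left(-1 \right)} 8 S = \left(-1\right) \left(-1\right) 8 \cdot 9 = 1 \cdot 8 \cdot 9 = 8 \cdot 9 = 72$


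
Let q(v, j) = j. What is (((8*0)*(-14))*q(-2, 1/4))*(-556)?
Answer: 0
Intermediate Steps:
(((8*0)*(-14))*q(-2, 1/4))*(-556) = (((8*0)*(-14))/4)*(-556) = ((0*(-14))*(¼))*(-556) = (0*(¼))*(-556) = 0*(-556) = 0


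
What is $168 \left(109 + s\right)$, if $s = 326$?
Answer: $73080$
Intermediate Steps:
$168 \left(109 + s\right) = 168 \left(109 + 326\right) = 168 \cdot 435 = 73080$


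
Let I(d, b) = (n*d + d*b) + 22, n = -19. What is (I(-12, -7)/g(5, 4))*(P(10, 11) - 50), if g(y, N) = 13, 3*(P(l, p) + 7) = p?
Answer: -53440/39 ≈ -1370.3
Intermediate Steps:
P(l, p) = -7 + p/3
I(d, b) = 22 - 19*d + b*d (I(d, b) = (-19*d + d*b) + 22 = (-19*d + b*d) + 22 = 22 - 19*d + b*d)
(I(-12, -7)/g(5, 4))*(P(10, 11) - 50) = ((22 - 19*(-12) - 7*(-12))/13)*((-7 + (⅓)*11) - 50) = ((22 + 228 + 84)*(1/13))*((-7 + 11/3) - 50) = (334*(1/13))*(-10/3 - 50) = (334/13)*(-160/3) = -53440/39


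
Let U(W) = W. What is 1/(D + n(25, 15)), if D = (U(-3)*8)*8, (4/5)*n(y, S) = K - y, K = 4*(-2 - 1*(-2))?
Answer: -4/893 ≈ -0.0044793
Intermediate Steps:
K = 0 (K = 4*(-2 + 2) = 4*0 = 0)
n(y, S) = -5*y/4 (n(y, S) = 5*(0 - y)/4 = 5*(-y)/4 = -5*y/4)
D = -192 (D = -3*8*8 = -24*8 = -192)
1/(D + n(25, 15)) = 1/(-192 - 5/4*25) = 1/(-192 - 125/4) = 1/(-893/4) = -4/893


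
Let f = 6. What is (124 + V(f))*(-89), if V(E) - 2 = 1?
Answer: -11303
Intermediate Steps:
V(E) = 3 (V(E) = 2 + 1 = 3)
(124 + V(f))*(-89) = (124 + 3)*(-89) = 127*(-89) = -11303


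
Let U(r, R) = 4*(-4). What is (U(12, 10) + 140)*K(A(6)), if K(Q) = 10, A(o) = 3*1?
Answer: 1240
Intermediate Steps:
A(o) = 3
U(r, R) = -16
(U(12, 10) + 140)*K(A(6)) = (-16 + 140)*10 = 124*10 = 1240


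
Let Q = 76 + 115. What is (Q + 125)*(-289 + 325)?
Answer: 11376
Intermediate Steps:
Q = 191
(Q + 125)*(-289 + 325) = (191 + 125)*(-289 + 325) = 316*36 = 11376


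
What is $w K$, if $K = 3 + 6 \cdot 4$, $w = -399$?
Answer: $-10773$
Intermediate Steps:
$K = 27$ ($K = 3 + 24 = 27$)
$w K = \left(-399\right) 27 = -10773$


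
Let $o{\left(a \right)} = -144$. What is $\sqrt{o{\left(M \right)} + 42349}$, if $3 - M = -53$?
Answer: $\sqrt{42205} \approx 205.44$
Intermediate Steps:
$M = 56$ ($M = 3 - -53 = 3 + 53 = 56$)
$\sqrt{o{\left(M \right)} + 42349} = \sqrt{-144 + 42349} = \sqrt{42205}$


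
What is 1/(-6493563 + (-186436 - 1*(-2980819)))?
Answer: -1/3699180 ≈ -2.7033e-7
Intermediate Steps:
1/(-6493563 + (-186436 - 1*(-2980819))) = 1/(-6493563 + (-186436 + 2980819)) = 1/(-6493563 + 2794383) = 1/(-3699180) = -1/3699180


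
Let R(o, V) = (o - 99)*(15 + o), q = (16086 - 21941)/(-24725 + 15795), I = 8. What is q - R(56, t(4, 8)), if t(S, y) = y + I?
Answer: 5453829/1786 ≈ 3053.7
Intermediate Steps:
q = 1171/1786 (q = -5855/(-8930) = -5855*(-1/8930) = 1171/1786 ≈ 0.65565)
t(S, y) = 8 + y (t(S, y) = y + 8 = 8 + y)
R(o, V) = (-99 + o)*(15 + o)
q - R(56, t(4, 8)) = 1171/1786 - (-1485 + 56**2 - 84*56) = 1171/1786 - (-1485 + 3136 - 4704) = 1171/1786 - 1*(-3053) = 1171/1786 + 3053 = 5453829/1786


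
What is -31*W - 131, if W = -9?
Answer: 148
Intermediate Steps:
-31*W - 131 = -31*(-9) - 131 = 279 - 131 = 148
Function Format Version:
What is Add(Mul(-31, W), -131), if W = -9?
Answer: 148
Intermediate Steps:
Add(Mul(-31, W), -131) = Add(Mul(-31, -9), -131) = Add(279, -131) = 148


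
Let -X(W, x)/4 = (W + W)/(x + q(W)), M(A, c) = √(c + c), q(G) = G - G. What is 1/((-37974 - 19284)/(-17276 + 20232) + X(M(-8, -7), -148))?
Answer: -57927403278/1122181619633 - 161651816*I*√14/1122181619633 ≈ -0.05162 - 0.00053899*I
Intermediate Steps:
q(G) = 0
M(A, c) = √2*√c (M(A, c) = √(2*c) = √2*√c)
X(W, x) = -8*W/x (X(W, x) = -4*(W + W)/(x + 0) = -4*2*W/x = -8*W/x)
1/((-37974 - 19284)/(-17276 + 20232) + X(M(-8, -7), -148)) = 1/((-37974 - 19284)/(-17276 + 20232) - 8*√2*√(-7)/(-148)) = 1/(-57258/2956 - 8*√2*(I*√7)*(-1/148)) = 1/(-57258*1/2956 - 8*I*√14*(-1/148)) = 1/(-28629/1478 + 2*I*√14/37)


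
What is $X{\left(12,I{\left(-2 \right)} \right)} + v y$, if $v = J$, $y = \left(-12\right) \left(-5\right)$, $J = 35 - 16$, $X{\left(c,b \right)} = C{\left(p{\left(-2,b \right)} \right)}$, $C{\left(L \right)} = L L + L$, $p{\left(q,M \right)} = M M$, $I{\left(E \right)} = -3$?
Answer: $1230$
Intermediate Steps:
$p{\left(q,M \right)} = M^{2}$
$C{\left(L \right)} = L + L^{2}$ ($C{\left(L \right)} = L^{2} + L = L + L^{2}$)
$X{\left(c,b \right)} = b^{2} \left(1 + b^{2}\right)$
$J = 19$
$y = 60$
$v = 19$
$X{\left(12,I{\left(-2 \right)} \right)} + v y = \left(\left(-3\right)^{2} + \left(-3\right)^{4}\right) + 19 \cdot 60 = \left(9 + 81\right) + 1140 = 90 + 1140 = 1230$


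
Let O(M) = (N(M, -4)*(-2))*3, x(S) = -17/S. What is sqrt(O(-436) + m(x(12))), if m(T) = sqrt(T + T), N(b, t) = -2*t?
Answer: sqrt(-1728 + 6*I*sqrt(102))/6 ≈ 0.12146 + 6.9293*I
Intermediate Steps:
m(T) = sqrt(2)*sqrt(T) (m(T) = sqrt(2*T) = sqrt(2)*sqrt(T))
O(M) = -48 (O(M) = (-2*(-4)*(-2))*3 = (8*(-2))*3 = -16*3 = -48)
sqrt(O(-436) + m(x(12))) = sqrt(-48 + sqrt(2)*sqrt(-17/12)) = sqrt(-48 + sqrt(2)*(I*sqrt(51)/6)) = sqrt(-48 + I*sqrt(102)/6)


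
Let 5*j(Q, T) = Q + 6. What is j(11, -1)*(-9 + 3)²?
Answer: 612/5 ≈ 122.40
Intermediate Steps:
j(Q, T) = 6/5 + Q/5 (j(Q, T) = (Q + 6)/5 = (6 + Q)/5 = 6/5 + Q/5)
j(11, -1)*(-9 + 3)² = (6/5 + (⅕)*11)*(-9 + 3)² = (6/5 + 11/5)*(-6)² = (17/5)*36 = 612/5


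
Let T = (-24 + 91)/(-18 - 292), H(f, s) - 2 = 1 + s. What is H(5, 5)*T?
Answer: -268/155 ≈ -1.7290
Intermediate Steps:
H(f, s) = 3 + s (H(f, s) = 2 + (1 + s) = 3 + s)
T = -67/310 (T = 67/(-310) = 67*(-1/310) = -67/310 ≈ -0.21613)
H(5, 5)*T = (3 + 5)*(-67/310) = 8*(-67/310) = -268/155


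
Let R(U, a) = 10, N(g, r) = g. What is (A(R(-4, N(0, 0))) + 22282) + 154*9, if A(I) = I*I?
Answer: 23768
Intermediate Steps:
A(I) = I**2
(A(R(-4, N(0, 0))) + 22282) + 154*9 = (10**2 + 22282) + 154*9 = (100 + 22282) + 1386 = 22382 + 1386 = 23768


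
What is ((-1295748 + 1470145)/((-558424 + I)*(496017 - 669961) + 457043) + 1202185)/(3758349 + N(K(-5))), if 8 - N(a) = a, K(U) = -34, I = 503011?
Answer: 1287568976105408/4025326926888085 ≈ 0.31987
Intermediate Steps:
N(a) = 8 - a
((-1295748 + 1470145)/((-558424 + I)*(496017 - 669961) + 457043) + 1202185)/(3758349 + N(K(-5))) = ((-1295748 + 1470145)/((-558424 + 503011)*(496017 - 669961) + 457043) + 1202185)/(3758349 + (8 - 1*(-34))) = (174397/(-55413*(-173944) + 457043) + 1202185)/(3758349 + (8 + 34)) = (174397/(9638758872 + 457043) + 1202185)/(3758349 + 42) = (174397/9639215915 + 1202185)/3758391 = (174397*(1/9639215915) + 1202185)*(1/3758391) = (174397/9639215915 + 1202185)*(1/3758391) = (11588120784948672/9639215915)*(1/3758391) = 1287568976105408/4025326926888085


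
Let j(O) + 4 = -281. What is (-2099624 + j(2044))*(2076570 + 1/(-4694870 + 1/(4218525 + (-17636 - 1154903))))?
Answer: -62358911320841201074729196/14300508291819 ≈ -4.3606e+12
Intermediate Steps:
j(O) = -285 (j(O) = -4 - 281 = -285)
(-2099624 + j(2044))*(2076570 + 1/(-4694870 + 1/(4218525 + (-17636 - 1154903)))) = (-2099624 - 285)*(2076570 + 1/(-4694870 + 1/(4218525 + (-17636 - 1154903)))) = -2099909*(2076570 + 1/(-4694870 + 1/(4218525 - 1172539))) = -2099909*(2076570 + 1/(-4694870 + 1/3045986)) = -2099909*(2076570 + 1/(-14300508291819/3045986)) = -2099909*(2076570 - 3045986/14300508291819) = -2099909*29696006503539534844/14300508291819 = -62358911320841201074729196/14300508291819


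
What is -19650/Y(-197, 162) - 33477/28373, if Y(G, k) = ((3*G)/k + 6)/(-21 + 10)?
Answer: 331168241721/3603371 ≈ 91905.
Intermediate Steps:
Y(G, k) = -6/11 - 3*G/(11*k) (Y(G, k) = (3*G/k + 6)/(-11) = (6 + 3*G/k)*(-1/11) = -6/11 - 3*G/(11*k))
-19650/Y(-197, 162) - 33477/28373 = -19650*594/(-1*(-197) - 2*162) - 33477/28373 = -19650*594/(197 - 324) - 33477*1/28373 = -19650/((3/11)*(1/162)*(-127)) - 33477/28373 = -19650/(-127/594) - 33477/28373 = -19650*(-594/127) - 33477/28373 = 11672100/127 - 33477/28373 = 331168241721/3603371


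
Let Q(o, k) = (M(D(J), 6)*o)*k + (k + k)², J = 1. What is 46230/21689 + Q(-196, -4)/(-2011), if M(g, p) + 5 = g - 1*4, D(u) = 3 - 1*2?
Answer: 9896254/1896373 ≈ 5.2185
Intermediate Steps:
D(u) = 1 (D(u) = 3 - 2 = 1)
M(g, p) = -9 + g (M(g, p) = -5 + (g - 1*4) = -5 + (g - 4) = -5 + (-4 + g) = -9 + g)
Q(o, k) = 4*k² - 8*k*o (Q(o, k) = ((-9 + 1)*o)*k + (k + k)² = (-8*o)*k + (2*k)² = -8*k*o + 4*k² = 4*k² - 8*k*o)
46230/21689 + Q(-196, -4)/(-2011) = 46230/21689 + (4*(-4)*(-4 - 2*(-196)))/(-2011) = 46230*(1/21689) + (4*(-4)*(-4 + 392))*(-1/2011) = 2010/943 + (4*(-4)*388)*(-1/2011) = 2010/943 - 6208*(-1/2011) = 2010/943 + 6208/2011 = 9896254/1896373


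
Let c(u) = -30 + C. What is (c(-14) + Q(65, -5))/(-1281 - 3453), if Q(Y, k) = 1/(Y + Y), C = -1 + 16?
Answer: 1949/615420 ≈ 0.0031669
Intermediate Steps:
C = 15
c(u) = -15 (c(u) = -30 + 15 = -15)
Q(Y, k) = 1/(2*Y)
(c(-14) + Q(65, -5))/(-1281 - 3453) = (-15 + (½)/65)/(-1281 - 3453) = (-15 + (½)*(1/65))/(-4734) = (-15 + 1/130)*(-1/4734) = -1949/130*(-1/4734) = 1949/615420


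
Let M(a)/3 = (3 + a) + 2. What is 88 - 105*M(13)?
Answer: -5582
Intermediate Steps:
M(a) = 15 + 3*a (M(a) = 3*((3 + a) + 2) = 3*(5 + a) = 15 + 3*a)
88 - 105*M(13) = 88 - 105*(15 + 3*13) = 88 - 105*(15 + 39) = 88 - 105*54 = 88 - 5670 = -5582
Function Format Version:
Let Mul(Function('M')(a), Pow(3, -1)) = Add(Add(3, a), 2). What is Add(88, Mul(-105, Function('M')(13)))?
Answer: -5582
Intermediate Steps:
Function('M')(a) = Add(15, Mul(3, a)) (Function('M')(a) = Mul(3, Add(Add(3, a), 2)) = Mul(3, Add(5, a)) = Add(15, Mul(3, a)))
Add(88, Mul(-105, Function('M')(13))) = Add(88, Mul(-105, Add(15, Mul(3, 13)))) = Add(88, Mul(-105, Add(15, 39))) = Add(88, Mul(-105, 54)) = Add(88, -5670) = -5582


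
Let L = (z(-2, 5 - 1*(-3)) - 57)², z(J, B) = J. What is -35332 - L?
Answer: -38813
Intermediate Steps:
L = 3481 (L = (-2 - 57)² = (-59)² = 3481)
-35332 - L = -35332 - 1*3481 = -35332 - 3481 = -38813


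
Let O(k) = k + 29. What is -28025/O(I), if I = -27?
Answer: -28025/2 ≈ -14013.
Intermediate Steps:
O(k) = 29 + k
-28025/O(I) = -28025/(29 - 27) = -28025/2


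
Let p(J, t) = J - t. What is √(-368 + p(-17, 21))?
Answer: I*√406 ≈ 20.149*I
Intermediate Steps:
√(-368 + p(-17, 21)) = √(-368 + (-17 - 1*21)) = √(-368 + (-17 - 21)) = √(-368 - 38) = √(-406) = I*√406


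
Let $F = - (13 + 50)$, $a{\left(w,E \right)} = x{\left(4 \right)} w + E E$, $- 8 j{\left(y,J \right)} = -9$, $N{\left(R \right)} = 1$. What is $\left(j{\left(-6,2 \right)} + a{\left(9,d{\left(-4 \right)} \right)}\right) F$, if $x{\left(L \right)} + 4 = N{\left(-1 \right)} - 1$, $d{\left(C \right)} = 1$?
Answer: $\frac{17073}{8} \approx 2134.1$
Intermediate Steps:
$j{\left(y,J \right)} = \frac{9}{8}$ ($j{\left(y,J \right)} = \left(- \frac{1}{8}\right) \left(-9\right) = \frac{9}{8}$)
$x{\left(L \right)} = -4$ ($x{\left(L \right)} = -4 + \left(1 - 1\right) = -4 + 0 = -4$)
$a{\left(w,E \right)} = E^{2} - 4 w$ ($a{\left(w,E \right)} = - 4 w + E E = - 4 w + E^{2} = E^{2} - 4 w$)
$F = -63$ ($F = \left(-1\right) 63 = -63$)
$\left(j{\left(-6,2 \right)} + a{\left(9,d{\left(-4 \right)} \right)}\right) F = \left(\frac{9}{8} + \left(1^{2} - 36\right)\right) \left(-63\right) = \left(\frac{9}{8} + \left(1 - 36\right)\right) \left(-63\right) = \left(\frac{9}{8} - 35\right) \left(-63\right) = \left(- \frac{271}{8}\right) \left(-63\right) = \frac{17073}{8}$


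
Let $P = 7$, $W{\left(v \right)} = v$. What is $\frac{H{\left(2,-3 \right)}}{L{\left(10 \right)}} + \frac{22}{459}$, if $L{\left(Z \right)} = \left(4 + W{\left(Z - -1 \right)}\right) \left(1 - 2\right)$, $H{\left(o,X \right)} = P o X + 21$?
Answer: $\frac{3323}{2295} \approx 1.4479$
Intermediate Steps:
$H{\left(o,X \right)} = 21 + 7 X o$ ($H{\left(o,X \right)} = 7 o X + 21 = 7 X o + 21 = 21 + 7 X o$)
$L{\left(Z \right)} = -5 - Z$ ($L{\left(Z \right)} = \left(4 + \left(Z - -1\right)\right) \left(1 - 2\right) = \left(4 + \left(Z + 1\right)\right) \left(1 - 2\right) = \left(4 + \left(1 + Z\right)\right) \left(-1\right) = \left(5 + Z\right) \left(-1\right) = -5 - Z$)
$\frac{H{\left(2,-3 \right)}}{L{\left(10 \right)}} + \frac{22}{459} = \frac{21 + 7 \left(-3\right) 2}{-5 - 10} + \frac{22}{459} = \frac{21 - 42}{-5 - 10} + 22 \cdot \frac{1}{459} = - \frac{21}{-15} + \frac{22}{459} = \left(-21\right) \left(- \frac{1}{15}\right) + \frac{22}{459} = \frac{7}{5} + \frac{22}{459} = \frac{3323}{2295}$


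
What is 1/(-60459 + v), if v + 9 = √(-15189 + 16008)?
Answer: -20156/1218792735 - √91/1218792735 ≈ -1.6545e-5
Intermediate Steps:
v = -9 + 3*√91 (v = -9 + √(-15189 + 16008) = -9 + √819 = -9 + 3*√91 ≈ 19.618)
1/(-60459 + v) = 1/(-60459 + (-9 + 3*√91)) = 1/(-60468 + 3*√91)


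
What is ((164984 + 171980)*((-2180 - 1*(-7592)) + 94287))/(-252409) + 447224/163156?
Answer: -1370277166955950/10295510701 ≈ -1.3309e+5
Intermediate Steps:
((164984 + 171980)*((-2180 - 1*(-7592)) + 94287))/(-252409) + 447224/163156 = (336964*((-2180 + 7592) + 94287))*(-1/252409) + 447224*(1/163156) = (336964*(5412 + 94287))*(-1/252409) + 111806/40789 = (336964*99699)*(-1/252409) + 111806/40789 = 33594973836*(-1/252409) + 111806/40789 = -33594973836/252409 + 111806/40789 = -1370277166955950/10295510701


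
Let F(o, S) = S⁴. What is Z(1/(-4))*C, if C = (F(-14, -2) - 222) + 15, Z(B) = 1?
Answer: -191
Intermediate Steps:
C = -191 (C = ((-2)⁴ - 222) + 15 = (16 - 222) + 15 = -206 + 15 = -191)
Z(1/(-4))*C = 1*(-191) = -191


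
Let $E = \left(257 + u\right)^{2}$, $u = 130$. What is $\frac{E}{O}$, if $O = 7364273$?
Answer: $\frac{149769}{7364273} \approx 0.020337$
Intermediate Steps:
$E = 149769$ ($E = \left(257 + 130\right)^{2} = 387^{2} = 149769$)
$\frac{E}{O} = \frac{149769}{7364273}$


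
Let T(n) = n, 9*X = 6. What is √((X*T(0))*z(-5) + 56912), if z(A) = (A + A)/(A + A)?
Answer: 4*√3557 ≈ 238.56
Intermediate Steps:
X = ⅔ (X = (⅑)*6 = ⅔ ≈ 0.66667)
z(A) = 1 (z(A) = (2*A)/((2*A)) = (2*A)*(1/(2*A)) = 1)
√((X*T(0))*z(-5) + 56912) = √(((⅔)*0)*1 + 56912) = √(0*1 + 56912) = √(0 + 56912) = √56912 = 4*√3557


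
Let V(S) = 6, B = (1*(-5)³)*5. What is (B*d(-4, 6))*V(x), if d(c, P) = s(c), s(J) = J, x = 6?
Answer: 15000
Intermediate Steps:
B = -625 (B = (1*(-125))*5 = -125*5 = -625)
d(c, P) = c
(B*d(-4, 6))*V(x) = -625*(-4)*6 = 2500*6 = 15000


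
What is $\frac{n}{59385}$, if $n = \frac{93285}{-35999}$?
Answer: $- \frac{6219}{142520041} \approx -4.3636 \cdot 10^{-5}$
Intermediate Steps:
$n = - \frac{93285}{35999}$ ($n = 93285 \left(- \frac{1}{35999}\right) = - \frac{93285}{35999} \approx -2.5913$)
$\frac{n}{59385} = - \frac{93285}{35999 \cdot 59385} = \left(- \frac{93285}{35999}\right) \frac{1}{59385} = - \frac{6219}{142520041}$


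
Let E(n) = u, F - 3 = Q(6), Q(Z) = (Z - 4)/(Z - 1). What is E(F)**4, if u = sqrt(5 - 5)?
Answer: 0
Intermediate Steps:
Q(Z) = (-4 + Z)/(-1 + Z)
F = 17/5 (F = 3 + (-4 + 6)/(-1 + 6) = 3 + 2/5 = 17/5 ≈ 3.4000)
u = 0 (u = sqrt(0) = 0)
E(n) = 0
E(F)**4 = 0**4 = 0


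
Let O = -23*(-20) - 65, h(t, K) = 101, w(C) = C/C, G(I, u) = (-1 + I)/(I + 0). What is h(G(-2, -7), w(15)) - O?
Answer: -294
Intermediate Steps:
G(I, u) = (-1 + I)/I
w(C) = 1
O = 395 (O = 460 - 65 = 395)
h(G(-2, -7), w(15)) - O = 101 - 1*395 = 101 - 395 = -294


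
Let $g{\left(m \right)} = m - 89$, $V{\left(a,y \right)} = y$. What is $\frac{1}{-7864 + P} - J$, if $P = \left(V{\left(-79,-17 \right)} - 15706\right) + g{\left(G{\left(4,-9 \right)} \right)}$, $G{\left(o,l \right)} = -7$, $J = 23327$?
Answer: $- \frac{552453342}{23683} \approx -23327.0$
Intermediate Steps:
$g{\left(m \right)} = -89 + m$
$P = -15819$ ($P = \left(-17 - 15706\right) - 96 = -15723 - 96 = -15819$)
$\frac{1}{-7864 + P} - J = \frac{1}{-7864 - 15819} - 23327 = \frac{1}{-23683} - 23327 = - \frac{1}{23683} - 23327 = - \frac{552453342}{23683}$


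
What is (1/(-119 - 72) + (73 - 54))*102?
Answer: 370056/191 ≈ 1937.5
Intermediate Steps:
(1/(-119 - 72) + (73 - 54))*102 = (1/(-191) + 19)*102 = (-1/191 + 19)*102 = (3628/191)*102 = 370056/191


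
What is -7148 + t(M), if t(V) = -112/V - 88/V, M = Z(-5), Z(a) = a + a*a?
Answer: -7158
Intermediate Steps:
Z(a) = a + a**2
M = 20 (M = -5*(1 - 5) = -5*(-4) = 20)
t(V) = -200/V
-7148 + t(M) = -7148 - 200/20 = -7148 - 200*1/20 = -7148 - 10 = -7158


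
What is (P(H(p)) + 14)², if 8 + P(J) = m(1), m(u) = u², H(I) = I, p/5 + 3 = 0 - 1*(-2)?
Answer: 49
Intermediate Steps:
p = -5 (p = -15 + 5*(0 - 1*(-2)) = -15 + 5*(0 + 2) = -15 + 5*2 = -15 + 10 = -5)
P(J) = -7 (P(J) = -8 + 1² = -8 + 1 = -7)
(P(H(p)) + 14)² = (-7 + 14)² = 7² = 49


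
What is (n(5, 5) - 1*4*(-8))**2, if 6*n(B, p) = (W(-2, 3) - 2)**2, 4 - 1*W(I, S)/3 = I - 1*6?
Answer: 454276/9 ≈ 50475.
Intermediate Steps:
W(I, S) = 30 - 3*I (W(I, S) = 12 - 3*(I - 1*6) = 12 - 3*(I - 6) = 12 - 3*(-6 + I) = 12 + (18 - 3*I) = 30 - 3*I)
n(B, p) = 578/3 (n(B, p) = ((30 - 3*(-2)) - 2)**2/6 = ((30 + 6) - 2)**2/6 = (36 - 2)**2/6 = (1/6)*34**2 = (1/6)*1156 = 578/3)
(n(5, 5) - 1*4*(-8))**2 = (578/3 - 1*4*(-8))**2 = (578/3 - 4*(-8))**2 = (578/3 + 32)**2 = (674/3)**2 = 454276/9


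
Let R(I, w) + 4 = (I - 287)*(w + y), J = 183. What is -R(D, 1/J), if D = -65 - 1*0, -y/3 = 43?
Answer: -8308580/183 ≈ -45402.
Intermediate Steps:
y = -129 (y = -3*43 = -129)
D = -65 (D = -65 + 0 = -65)
R(I, w) = -4 + (-287 + I)*(-129 + w) (R(I, w) = -4 + (I - 287)*(w - 129) = -4 + (-287 + I)*(-129 + w))
-R(D, 1/J) = -(37019 - 287/183 - 129*(-65) - 65/183) = -(37019 - 287*1/183 + 8385 - 65*1/183) = -(37019 - 287/183 + 8385 - 65/183) = -1*8308580/183 = -8308580/183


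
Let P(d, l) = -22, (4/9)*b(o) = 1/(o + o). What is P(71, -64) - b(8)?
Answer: -1417/64 ≈ -22.141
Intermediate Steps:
b(o) = 9/(8*o) (b(o) = 9/(4*(o + o)) = 9/(4*((2*o))) = 9*(1/(2*o))/4 = 9/(8*o))
P(71, -64) - b(8) = -22 - 9/(8*8) = -22 - 1*9/64 = -22 - 9/64 = -1417/64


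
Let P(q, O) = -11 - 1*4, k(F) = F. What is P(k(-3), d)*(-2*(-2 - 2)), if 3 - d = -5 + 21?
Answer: -120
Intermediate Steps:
d = -13 (d = 3 - (-5 + 21) = 3 - 1*16 = 3 - 16 = -13)
P(q, O) = -15 (P(q, O) = -11 - 4 = -15)
P(k(-3), d)*(-2*(-2 - 2)) = -(-30)*(-2 - 2) = -(-30)*(-4) = -15*8 = -120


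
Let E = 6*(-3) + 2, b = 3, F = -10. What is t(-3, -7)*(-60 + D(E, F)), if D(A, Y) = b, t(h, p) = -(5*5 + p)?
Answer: 1026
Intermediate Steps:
t(h, p) = -25 - p (t(h, p) = -(25 + p) = -25 - p)
E = -16 (E = -18 + 2 = -16)
D(A, Y) = 3
t(-3, -7)*(-60 + D(E, F)) = (-25 - 1*(-7))*(-60 + 3) = (-25 + 7)*(-57) = -18*(-57) = 1026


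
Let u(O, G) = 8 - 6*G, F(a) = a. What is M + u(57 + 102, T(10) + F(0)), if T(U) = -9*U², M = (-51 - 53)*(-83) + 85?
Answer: 14125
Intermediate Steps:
M = 8717 (M = -104*(-83) + 85 = 8632 + 85 = 8717)
M + u(57 + 102, T(10) + F(0)) = 8717 + (8 - 6*(-9*10² + 0)) = 8717 + (8 - 6*(-9*100 + 0)) = 8717 + (8 - 6*(-900 + 0)) = 8717 + (8 - 6*(-900)) = 8717 + (8 + 5400) = 8717 + 5408 = 14125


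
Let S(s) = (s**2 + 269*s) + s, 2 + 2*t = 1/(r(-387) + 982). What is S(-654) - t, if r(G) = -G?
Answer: 687613105/2738 ≈ 2.5114e+5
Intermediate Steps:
t = -2737/2738 (t = -1 + 1/(2*(-1*(-387) + 982)) = -1 + 1/(2*(387 + 982)) = -1 + (1/2)/1369 = -1 + (1/2)*(1/1369) = -1 + 1/2738 = -2737/2738 ≈ -0.99963)
S(s) = s**2 + 270*s
S(-654) - t = -654*(270 - 654) - 1*(-2737/2738) = -654*(-384) + 2737/2738 = 251136 + 2737/2738 = 687613105/2738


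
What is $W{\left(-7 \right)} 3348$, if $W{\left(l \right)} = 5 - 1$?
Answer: $13392$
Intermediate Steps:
$W{\left(l \right)} = 4$
$W{\left(-7 \right)} 3348 = 4 \cdot 3348 = 13392$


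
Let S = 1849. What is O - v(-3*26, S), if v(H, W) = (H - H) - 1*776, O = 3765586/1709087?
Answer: 1330017098/1709087 ≈ 778.20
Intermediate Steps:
O = 3765586/1709087 (O = 3765586*(1/1709087) = 3765586/1709087 ≈ 2.2033)
v(H, W) = -776 (v(H, W) = 0 - 776 = -776)
O - v(-3*26, S) = 3765586/1709087 - 1*(-776) = 3765586/1709087 + 776 = 1330017098/1709087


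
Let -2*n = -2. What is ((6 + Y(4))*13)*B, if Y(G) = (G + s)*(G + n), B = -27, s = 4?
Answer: -16146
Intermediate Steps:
n = 1 (n = -½*(-2) = 1)
Y(G) = (1 + G)*(4 + G) (Y(G) = (G + 4)*(G + 1) = (4 + G)*(1 + G) = (1 + G)*(4 + G))
((6 + Y(4))*13)*B = ((6 + (4 + 4² + 5*4))*13)*(-27) = ((6 + (4 + 16 + 20))*13)*(-27) = ((6 + 40)*13)*(-27) = (46*13)*(-27) = 598*(-27) = -16146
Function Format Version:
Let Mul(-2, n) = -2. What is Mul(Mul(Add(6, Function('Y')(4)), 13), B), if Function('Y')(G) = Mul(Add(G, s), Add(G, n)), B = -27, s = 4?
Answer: -16146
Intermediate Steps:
n = 1 (n = Mul(Rational(-1, 2), -2) = 1)
Function('Y')(G) = Mul(Add(1, G), Add(4, G)) (Function('Y')(G) = Mul(Add(G, 4), Add(G, 1)) = Mul(Add(4, G), Add(1, G)) = Mul(Add(1, G), Add(4, G)))
Mul(Mul(Add(6, Function('Y')(4)), 13), B) = Mul(Mul(Add(6, Add(4, Pow(4, 2), Mul(5, 4))), 13), -27) = Mul(Mul(Add(6, Add(4, 16, 20)), 13), -27) = Mul(Mul(Add(6, 40), 13), -27) = Mul(Mul(46, 13), -27) = Mul(598, -27) = -16146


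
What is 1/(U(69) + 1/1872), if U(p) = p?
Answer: 1872/129169 ≈ 0.014493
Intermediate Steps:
1/(U(69) + 1/1872) = 1/(69 + 1/1872) = 1/(129169/1872) = 1872/129169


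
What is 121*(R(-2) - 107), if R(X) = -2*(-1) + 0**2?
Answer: -12705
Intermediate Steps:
R(X) = 2 (R(X) = 2 + 0 = 2)
121*(R(-2) - 107) = 121*(2 - 107) = 121*(-105) = -12705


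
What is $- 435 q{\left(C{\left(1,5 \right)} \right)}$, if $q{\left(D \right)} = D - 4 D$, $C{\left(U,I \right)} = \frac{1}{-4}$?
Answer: $- \frac{1305}{4} \approx -326.25$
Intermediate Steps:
$C{\left(U,I \right)} = - \frac{1}{4}$
$q{\left(D \right)} = - 3 D$
$- 435 q{\left(C{\left(1,5 \right)} \right)} = - 435 \left(\left(-3\right) \left(- \frac{1}{4}\right)\right) = \left(-435\right) \frac{3}{4} = - \frac{1305}{4}$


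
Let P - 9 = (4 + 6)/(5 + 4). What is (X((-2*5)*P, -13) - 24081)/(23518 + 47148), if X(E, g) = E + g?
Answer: -108878/317997 ≈ -0.34239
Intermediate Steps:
P = 91/9 (P = 9 + (4 + 6)/(5 + 4) = 9 + 10/9 = 91/9 ≈ 10.111)
(X((-2*5)*P, -13) - 24081)/(23518 + 47148) = ((-2*5*(91/9) - 13) - 24081)/(23518 + 47148) = ((-10*91/9 - 13) - 24081)/70666 = ((-910/9 - 13) - 24081)*(1/70666) = (-1027/9 - 24081)*(1/70666) = -217756/9*1/70666 = -108878/317997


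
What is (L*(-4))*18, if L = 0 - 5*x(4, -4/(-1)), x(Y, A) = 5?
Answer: 1800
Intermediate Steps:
L = -25 (L = 0 - 5*5 = 0 - 25 = -25)
(L*(-4))*18 = -25*(-4)*18 = 100*18 = 1800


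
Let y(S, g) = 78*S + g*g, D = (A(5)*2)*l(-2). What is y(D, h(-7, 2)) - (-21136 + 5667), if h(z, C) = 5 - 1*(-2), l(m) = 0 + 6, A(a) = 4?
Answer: 19262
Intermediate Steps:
l(m) = 6
h(z, C) = 7 (h(z, C) = 5 + 2 = 7)
D = 48 (D = (4*2)*6 = 8*6 = 48)
y(S, g) = g**2 + 78*S (y(S, g) = 78*S + g**2 = g**2 + 78*S)
y(D, h(-7, 2)) - (-21136 + 5667) = (7**2 + 78*48) - (-21136 + 5667) = (49 + 3744) - 1*(-15469) = 3793 + 15469 = 19262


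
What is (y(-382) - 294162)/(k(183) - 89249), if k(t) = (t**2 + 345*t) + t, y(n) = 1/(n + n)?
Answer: -224739769/5774312 ≈ -38.921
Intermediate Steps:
y(n) = 1/(2*n)
k(t) = t**2 + 346*t
(y(-382) - 294162)/(k(183) - 89249) = ((1/2)/(-382) - 294162)/(183*(346 + 183) - 89249) = ((1/2)*(-1/382) - 294162)/(183*529 - 89249) = (-1/764 - 294162)/(96807 - 89249) = -224739769/764/7558 = -224739769/764*1/7558 = -224739769/5774312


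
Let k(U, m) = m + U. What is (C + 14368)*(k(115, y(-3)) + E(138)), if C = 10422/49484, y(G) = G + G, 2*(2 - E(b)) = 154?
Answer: 6043470539/12371 ≈ 4.8852e+5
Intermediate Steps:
E(b) = -75 (E(b) = 2 - 1/2*154 = 2 - 77 = -75)
y(G) = 2*G
k(U, m) = U + m
C = 5211/24742 (C = 10422*(1/49484) = 5211/24742 ≈ 0.21061)
(C + 14368)*(k(115, y(-3)) + E(138)) = (5211/24742 + 14368)*((115 + 2*(-3)) - 75) = 355498267*((115 - 6) - 75)/24742 = 355498267*(109 - 75)/24742 = (355498267/24742)*34 = 6043470539/12371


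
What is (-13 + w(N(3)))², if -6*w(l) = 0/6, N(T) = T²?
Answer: 169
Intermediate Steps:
w(l) = 0 (w(l) = -0/6 = -⅙*0 = 0)
(-13 + w(N(3)))² = (-13 + 0)² = (-13)² = 169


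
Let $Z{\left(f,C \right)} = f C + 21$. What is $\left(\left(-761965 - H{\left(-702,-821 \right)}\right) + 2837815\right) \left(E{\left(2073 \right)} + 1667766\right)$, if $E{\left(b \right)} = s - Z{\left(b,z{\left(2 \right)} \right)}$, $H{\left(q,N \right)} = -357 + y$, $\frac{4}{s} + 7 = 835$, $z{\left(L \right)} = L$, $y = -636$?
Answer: $\frac{238397342411314}{69} \approx 3.455 \cdot 10^{12}$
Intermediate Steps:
$Z{\left(f,C \right)} = 21 + C f$ ($Z{\left(f,C \right)} = C f + 21 = 21 + C f$)
$s = \frac{1}{207}$ ($s = \frac{4}{-7 + 835} = \frac{4}{828} = 4 \cdot \frac{1}{828} = \frac{1}{207} \approx 0.0048309$)
$H{\left(q,N \right)} = -993$ ($H{\left(q,N \right)} = -357 - 636 = -993$)
$E{\left(b \right)} = - \frac{4346}{207} - 2 b$ ($E{\left(b \right)} = \frac{1}{207} - \left(21 + 2 b\right) = - \frac{4346}{207} - 2 b$)
$\left(\left(-761965 - H{\left(-702,-821 \right)}\right) + 2837815\right) \left(E{\left(2073 \right)} + 1667766\right) = \left(\left(-761965 - -993\right) + 2837815\right) \left(\left(- \frac{4346}{207} - 4146\right) + 1667766\right) = \left(\left(-761965 + 993\right) + 2837815\right) \left(\left(- \frac{4346}{207} - 4146\right) + 1667766\right) = \left(-760972 + 2837815\right) \left(- \frac{862568}{207} + 1667766\right) = 2076843 \cdot \frac{344364994}{207} = \frac{238397342411314}{69}$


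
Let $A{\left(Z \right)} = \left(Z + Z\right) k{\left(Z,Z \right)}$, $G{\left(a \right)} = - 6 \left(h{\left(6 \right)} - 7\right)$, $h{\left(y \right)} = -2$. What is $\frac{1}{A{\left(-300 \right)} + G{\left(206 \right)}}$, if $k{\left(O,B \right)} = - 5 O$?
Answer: $- \frac{1}{899946} \approx -1.1112 \cdot 10^{-6}$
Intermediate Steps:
$G{\left(a \right)} = 54$ ($G{\left(a \right)} = - 6 \left(-2 - 7\right) = \left(-6\right) \left(-9\right) = 54$)
$A{\left(Z \right)} = - 10 Z^{2}$ ($A{\left(Z \right)} = \left(Z + Z\right) \left(- 5 Z\right) = 2 Z \left(- 5 Z\right) = - 10 Z^{2}$)
$\frac{1}{A{\left(-300 \right)} + G{\left(206 \right)}} = \frac{1}{- 10 \left(-300\right)^{2} + 54} = \frac{1}{\left(-10\right) 90000 + 54} = \frac{1}{-900000 + 54} = \frac{1}{-899946} = - \frac{1}{899946}$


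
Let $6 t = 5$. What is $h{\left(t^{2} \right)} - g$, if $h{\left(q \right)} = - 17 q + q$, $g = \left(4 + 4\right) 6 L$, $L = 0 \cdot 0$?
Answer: $- \frac{100}{9} \approx -11.111$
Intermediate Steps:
$L = 0$
$t = \frac{5}{6}$ ($t = \frac{1}{6} \cdot 5 = \frac{5}{6} \approx 0.83333$)
$g = 0$ ($g = \left(4 + 4\right) 6 \cdot 0 = 8 \cdot 6 \cdot 0 = 48 \cdot 0 = 0$)
$h{\left(q \right)} = - 16 q$
$h{\left(t^{2} \right)} - g = - 16 \left(\frac{5}{6}\right)^{2} - 0 = \left(-16\right) \frac{25}{36} + 0 = - \frac{100}{9} + 0 = - \frac{100}{9}$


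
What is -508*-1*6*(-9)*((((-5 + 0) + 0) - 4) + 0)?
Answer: 246888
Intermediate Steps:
-508*-1*6*(-9)*((((-5 + 0) + 0) - 4) + 0) = -508*(-6*(-9))*(((-5 + 0) - 4) + 0) = -27432*((-5 - 4) + 0) = -27432*(-9 + 0) = -27432*(-9) = -508*(-486) = 246888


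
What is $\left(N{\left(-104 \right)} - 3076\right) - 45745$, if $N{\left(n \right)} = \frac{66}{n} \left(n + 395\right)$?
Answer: $- \frac{2548295}{52} \approx -49006.0$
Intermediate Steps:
$N{\left(n \right)} = \frac{66 \left(395 + n\right)}{n}$ ($N{\left(n \right)} = \frac{66}{n} \left(395 + n\right) = \frac{66 \left(395 + n\right)}{n}$)
$\left(N{\left(-104 \right)} - 3076\right) - 45745 = \left(\left(66 + \frac{26070}{-104}\right) - 3076\right) - 45745 = \left(\left(66 + 26070 \left(- \frac{1}{104}\right)\right) - 3076\right) - 45745 = \left(\left(66 - \frac{13035}{52}\right) - 3076\right) - 45745 = \left(- \frac{9603}{52} - 3076\right) - 45745 = - \frac{169555}{52} - 45745 = - \frac{2548295}{52}$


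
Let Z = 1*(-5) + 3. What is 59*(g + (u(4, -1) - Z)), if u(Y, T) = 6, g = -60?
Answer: -3068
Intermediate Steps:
Z = -2 (Z = -5 + 3 = -2)
59*(g + (u(4, -1) - Z)) = 59*(-60 + (6 - 1*(-2))) = 59*(-60 + (6 + 2)) = 59*(-60 + 8) = 59*(-52) = -3068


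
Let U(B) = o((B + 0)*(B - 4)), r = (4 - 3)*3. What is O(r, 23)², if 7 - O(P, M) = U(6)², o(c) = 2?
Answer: 9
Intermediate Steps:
r = 3 (r = 1*3 = 3)
U(B) = 2
O(P, M) = 3 (O(P, M) = 7 - 1*2² = 7 - 1*4 = 7 - 4 = 3)
O(r, 23)² = 3² = 9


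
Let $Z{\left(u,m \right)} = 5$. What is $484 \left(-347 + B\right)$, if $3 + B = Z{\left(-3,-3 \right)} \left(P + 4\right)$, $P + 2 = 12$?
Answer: $-135520$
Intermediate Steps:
$P = 10$ ($P = -2 + 12 = 10$)
$B = 67$ ($B = -3 + 5 \left(10 + 4\right) = -3 + 5 \cdot 14 = -3 + 70 = 67$)
$484 \left(-347 + B\right) = 484 \left(-347 + 67\right) = 484 \left(-280\right) = -135520$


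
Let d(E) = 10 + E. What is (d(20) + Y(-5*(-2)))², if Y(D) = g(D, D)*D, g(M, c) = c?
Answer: 16900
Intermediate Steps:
Y(D) = D² (Y(D) = D*D = D²)
(d(20) + Y(-5*(-2)))² = ((10 + 20) + (-5*(-2))²)² = (30 + 10²)² = (30 + 100)² = 130² = 16900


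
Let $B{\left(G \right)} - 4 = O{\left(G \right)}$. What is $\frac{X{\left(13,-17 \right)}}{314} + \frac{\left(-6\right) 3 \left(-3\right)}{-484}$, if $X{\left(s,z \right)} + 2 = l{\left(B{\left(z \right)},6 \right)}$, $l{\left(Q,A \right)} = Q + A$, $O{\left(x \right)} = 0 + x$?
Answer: $- \frac{2664}{18997} \approx -0.14023$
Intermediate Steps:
$O{\left(x \right)} = x$
$B{\left(G \right)} = 4 + G$
$l{\left(Q,A \right)} = A + Q$
$X{\left(s,z \right)} = 8 + z$ ($X{\left(s,z \right)} = -2 + \left(6 + \left(4 + z\right)\right) = -2 + \left(10 + z\right) = 8 + z$)
$\frac{X{\left(13,-17 \right)}}{314} + \frac{\left(-6\right) 3 \left(-3\right)}{-484} = \frac{8 - 17}{314} + \frac{\left(-6\right) 3 \left(-3\right)}{-484} = \left(-9\right) \frac{1}{314} + \left(-18\right) \left(-3\right) \left(- \frac{1}{484}\right) = - \frac{9}{314} + 54 \left(- \frac{1}{484}\right) = - \frac{9}{314} - \frac{27}{242} = - \frac{2664}{18997}$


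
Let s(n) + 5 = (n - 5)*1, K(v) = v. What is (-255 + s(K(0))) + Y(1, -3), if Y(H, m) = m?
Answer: -268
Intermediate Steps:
s(n) = -10 + n (s(n) = -5 + (n - 5)*1 = -5 + (-5 + n)*1 = -5 + (-5 + n) = -10 + n)
(-255 + s(K(0))) + Y(1, -3) = (-255 + (-10 + 0)) - 3 = (-255 - 10) - 3 = -265 - 3 = -268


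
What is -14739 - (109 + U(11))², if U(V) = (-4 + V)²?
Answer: -39703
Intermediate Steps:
-14739 - (109 + U(11))² = -14739 - (109 + (-4 + 11)²)² = -14739 - (109 + 7²)² = -14739 - (109 + 49)² = -14739 - 1*158² = -14739 - 1*24964 = -14739 - 24964 = -39703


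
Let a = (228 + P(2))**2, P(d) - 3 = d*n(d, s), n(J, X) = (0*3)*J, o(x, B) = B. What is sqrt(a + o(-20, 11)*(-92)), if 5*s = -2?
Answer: sqrt(52349) ≈ 228.80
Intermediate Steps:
s = -2/5 (s = (1/5)*(-2) = -2/5 ≈ -0.40000)
n(J, X) = 0 (n(J, X) = 0*J = 0)
P(d) = 3 (P(d) = 3 + d*0 = 3 + 0 = 3)
a = 53361 (a = (228 + 3)**2 = 231**2 = 53361)
sqrt(a + o(-20, 11)*(-92)) = sqrt(53361 + 11*(-92)) = sqrt(53361 - 1012) = sqrt(52349)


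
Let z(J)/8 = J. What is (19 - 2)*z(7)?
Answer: 952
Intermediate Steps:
z(J) = 8*J
(19 - 2)*z(7) = (19 - 2)*(8*7) = 17*56 = 952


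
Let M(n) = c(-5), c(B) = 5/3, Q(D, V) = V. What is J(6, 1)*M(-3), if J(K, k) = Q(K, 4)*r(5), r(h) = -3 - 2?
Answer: -100/3 ≈ -33.333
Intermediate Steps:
r(h) = -5
J(K, k) = -20 (J(K, k) = 4*(-5) = -20)
c(B) = 5/3 (c(B) = 5*(⅓) = 5/3)
M(n) = 5/3
J(6, 1)*M(-3) = -20*5/3 = -100/3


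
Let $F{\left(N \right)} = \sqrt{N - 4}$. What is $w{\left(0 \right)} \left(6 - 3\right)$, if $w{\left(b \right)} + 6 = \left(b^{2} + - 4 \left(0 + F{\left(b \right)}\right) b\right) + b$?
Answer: $-18$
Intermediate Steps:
$F{\left(N \right)} = \sqrt{-4 + N}$
$w{\left(b \right)} = -6 + b + b^{2} - 4 b \sqrt{-4 + b}$ ($w{\left(b \right)} = -6 + \left(\left(b^{2} + - 4 \left(0 + \sqrt{-4 + b}\right) b\right) + b\right) = -6 + \left(\left(b^{2} + - 4 \sqrt{-4 + b} b\right) + b\right) = -6 + \left(\left(b^{2} - 4 b \sqrt{-4 + b}\right) + b\right) = -6 + \left(b + b^{2} - 4 b \sqrt{-4 + b}\right) = -6 + b + b^{2} - 4 b \sqrt{-4 + b}$)
$w{\left(0 \right)} \left(6 - 3\right) = \left(-6 + 0 + 0^{2} - 0 \sqrt{-4 + 0}\right) \left(6 - 3\right) = \left(-6 + 0 + 0 - 0 \sqrt{-4}\right) \left(6 - 3\right) = \left(-6 + 0 + 0 - 0 \cdot 2 i\right) 3 = \left(-6 + 0 + 0 + 0\right) 3 = \left(-6\right) 3 = -18$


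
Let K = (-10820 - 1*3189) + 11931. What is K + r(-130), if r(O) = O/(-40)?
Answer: -8299/4 ≈ -2074.8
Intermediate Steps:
r(O) = -O/40 (r(O) = O*(-1/40) = -O/40)
K = -2078 (K = (-10820 - 3189) + 11931 = -14009 + 11931 = -2078)
K + r(-130) = -2078 - 1/40*(-130) = -2078 + 13/4 = -8299/4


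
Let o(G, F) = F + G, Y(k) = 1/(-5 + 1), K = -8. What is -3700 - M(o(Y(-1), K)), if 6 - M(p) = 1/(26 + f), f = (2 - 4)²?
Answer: -111179/30 ≈ -3706.0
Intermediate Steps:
f = 4 (f = (-2)² = 4)
Y(k) = -¼ (Y(k) = 1/(-4) = -¼)
M(p) = 179/30 (M(p) = 6 - 1/(26 + 4) = 6 - 1/30 = 179/30)
-3700 - M(o(Y(-1), K)) = -3700 - 1*179/30 = -3700 - 179/30 = -111179/30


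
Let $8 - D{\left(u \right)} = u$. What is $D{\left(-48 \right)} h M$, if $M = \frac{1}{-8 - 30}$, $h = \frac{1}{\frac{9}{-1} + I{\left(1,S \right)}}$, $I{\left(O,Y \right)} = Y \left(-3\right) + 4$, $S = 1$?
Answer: $\frac{7}{38} \approx 0.18421$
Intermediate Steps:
$I{\left(O,Y \right)} = 4 - 3 Y$ ($I{\left(O,Y \right)} = - 3 Y + 4 = 4 - 3 Y$)
$D{\left(u \right)} = 8 - u$
$h = - \frac{1}{8}$ ($h = \frac{1}{\frac{9}{-1} + \left(4 - 3\right)} = \frac{1}{9 \left(-1\right) + \left(4 - 3\right)} = \frac{1}{-9 + 1} = \frac{1}{-8} = - \frac{1}{8} \approx -0.125$)
$M = - \frac{1}{38}$ ($M = \frac{1}{-38} = - \frac{1}{38} \approx -0.026316$)
$D{\left(-48 \right)} h M = \left(8 - -48\right) \left(\left(- \frac{1}{8}\right) \left(- \frac{1}{38}\right)\right) = \left(8 + 48\right) \frac{1}{304} = 56 \cdot \frac{1}{304} = \frac{7}{38}$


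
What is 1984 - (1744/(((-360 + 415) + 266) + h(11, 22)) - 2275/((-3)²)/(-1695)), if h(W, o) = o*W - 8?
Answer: 1117981217/564435 ≈ 1980.7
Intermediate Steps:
h(W, o) = -8 + W*o (h(W, o) = W*o - 8 = -8 + W*o)
1984 - (1744/(((-360 + 415) + 266) + h(11, 22)) - 2275/((-3)²)/(-1695)) = 1984 - (1744/(((-360 + 415) + 266) + (-8 + 11*22)) - 2275/((-3)²)/(-1695)) = 1984 - (1744/((55 + 266) + (-8 + 242)) - 2275/9*(-1/1695)) = 1984 - (1744/(321 + 234) - 2275*⅑*(-1/1695)) = 1984 - (1744/555 - 2275/9*(-1/1695)) = 1984 - (1744*(1/555) + 455/3051) = 1984 - (1744/555 + 455/3051) = 1984 - 1*1857823/564435 = 1984 - 1857823/564435 = 1117981217/564435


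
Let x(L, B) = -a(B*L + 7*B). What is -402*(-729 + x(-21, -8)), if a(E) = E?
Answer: 338082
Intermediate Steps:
x(L, B) = -7*B - B*L (x(L, B) = -(B*L + 7*B) = -(7*B + B*L) = -7*B - B*L)
-402*(-729 + x(-21, -8)) = -402*(-729 - 1*(-8)*(7 - 21)) = -402*(-729 - 1*(-8)*(-14)) = -402*(-729 - 112) = -402*(-841) = 338082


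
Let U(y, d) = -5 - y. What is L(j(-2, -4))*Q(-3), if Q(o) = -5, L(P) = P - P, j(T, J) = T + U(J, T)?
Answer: 0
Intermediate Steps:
j(T, J) = -5 + T - J (j(T, J) = T + (-5 - J) = -5 + T - J)
L(P) = 0
L(j(-2, -4))*Q(-3) = 0*(-5) = 0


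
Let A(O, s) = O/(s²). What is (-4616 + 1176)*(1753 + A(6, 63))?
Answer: -7978120240/1323 ≈ -6.0303e+6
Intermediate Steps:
A(O, s) = O/s²
(-4616 + 1176)*(1753 + A(6, 63)) = (-4616 + 1176)*(1753 + 6/63²) = -3440*(1753 + 6*(1/3969)) = -3440*(1753 + 2/1323) = -3440*2319221/1323 = -7978120240/1323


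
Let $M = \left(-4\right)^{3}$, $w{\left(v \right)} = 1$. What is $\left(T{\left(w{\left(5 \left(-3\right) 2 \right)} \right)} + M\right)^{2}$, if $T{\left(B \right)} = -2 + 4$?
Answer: $3844$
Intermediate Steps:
$M = -64$
$T{\left(B \right)} = 2$
$\left(T{\left(w{\left(5 \left(-3\right) 2 \right)} \right)} + M\right)^{2} = \left(2 - 64\right)^{2} = \left(-62\right)^{2} = 3844$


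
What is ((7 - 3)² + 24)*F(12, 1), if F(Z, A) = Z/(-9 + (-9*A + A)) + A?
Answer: 200/17 ≈ 11.765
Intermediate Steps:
F(Z, A) = A + Z/(-9 - 8*A) (F(Z, A) = Z/(-9 - 8*A) + A = A + Z/(-9 - 8*A))
((7 - 3)² + 24)*F(12, 1) = ((7 - 3)² + 24)*((-1*12 + 8*1² + 9*1)/(9 + 8*1)) = (4² + 24)*((-12 + 8*1 + 9)/(9 + 8)) = (16 + 24)*((-12 + 8 + 9)/17) = 40*((1/17)*5) = 40*(5/17) = 200/17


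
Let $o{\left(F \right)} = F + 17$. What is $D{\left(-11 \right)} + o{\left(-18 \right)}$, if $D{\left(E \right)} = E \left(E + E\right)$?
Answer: $241$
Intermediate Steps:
$D{\left(E \right)} = 2 E^{2}$ ($D{\left(E \right)} = E 2 E = 2 E^{2}$)
$o{\left(F \right)} = 17 + F$
$D{\left(-11 \right)} + o{\left(-18 \right)} = 2 \left(-11\right)^{2} + \left(17 - 18\right) = 2 \cdot 121 - 1 = 242 - 1 = 241$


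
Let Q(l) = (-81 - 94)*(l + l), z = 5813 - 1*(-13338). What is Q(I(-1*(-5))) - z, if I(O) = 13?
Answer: -23701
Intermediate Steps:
z = 19151 (z = 5813 + 13338 = 19151)
Q(l) = -350*l
Q(I(-1*(-5))) - z = -350*13 - 1*19151 = -4550 - 19151 = -23701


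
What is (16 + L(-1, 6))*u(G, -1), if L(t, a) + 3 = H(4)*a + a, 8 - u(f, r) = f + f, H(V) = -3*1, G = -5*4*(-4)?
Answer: -152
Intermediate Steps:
G = 80 (G = -20*(-4) = 80)
H(V) = -3
u(f, r) = 8 - 2*f (u(f, r) = 8 - (f + f) = 8 - 2*f)
L(t, a) = -3 - 2*a (L(t, a) = -3 + (-3*a + a) = -3 - 2*a)
(16 + L(-1, 6))*u(G, -1) = (16 + (-3 - 2*6))*(8 - 2*80) = (16 + (-3 - 12))*(8 - 160) = (16 - 15)*(-152) = 1*(-152) = -152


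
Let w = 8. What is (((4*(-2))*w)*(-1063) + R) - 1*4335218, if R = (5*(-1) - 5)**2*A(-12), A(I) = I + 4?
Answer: -4267986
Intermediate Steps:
A(I) = 4 + I
R = -800 (R = (5*(-1) - 5)**2*(4 - 12) = (-5 - 5)**2*(-8) = (-10)**2*(-8) = 100*(-8) = -800)
(((4*(-2))*w)*(-1063) + R) - 1*4335218 = (((4*(-2))*8)*(-1063) - 800) - 1*4335218 = (-8*8*(-1063) - 800) - 4335218 = (-64*(-1063) - 800) - 4335218 = (68032 - 800) - 4335218 = 67232 - 4335218 = -4267986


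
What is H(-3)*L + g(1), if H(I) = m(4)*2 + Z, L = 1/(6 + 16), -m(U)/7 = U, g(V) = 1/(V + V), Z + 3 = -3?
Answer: -51/22 ≈ -2.3182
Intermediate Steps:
Z = -6 (Z = -3 - 3 = -6)
g(V) = 1/(2*V)
m(U) = -7*U
L = 1/22 ≈ 0.045455
H(I) = -62 (H(I) = -7*4*2 - 6 = -28*2 - 6 = -56 - 6 = -62)
H(-3)*L + g(1) = -62*1/22 + (½)/1 = -31/11 + (½)*1 = -31/11 + ½ = -51/22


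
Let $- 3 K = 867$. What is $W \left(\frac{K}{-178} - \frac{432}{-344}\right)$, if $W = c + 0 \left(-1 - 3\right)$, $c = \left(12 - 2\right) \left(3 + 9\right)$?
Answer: $\frac{1322340}{3827} \approx 345.53$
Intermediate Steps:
$K = -289$ ($K = \left(- \frac{1}{3}\right) 867 = -289$)
$c = 120$ ($c = 10 \cdot 12 = 120$)
$W = 120$ ($W = 120 + 0 \left(-1 - 3\right) = 120 + 0 \left(-4\right) = 120 + 0 = 120$)
$W \left(\frac{K}{-178} - \frac{432}{-344}\right) = 120 \left(- \frac{289}{-178} - \frac{432}{-344}\right) = 120 \left(\left(-289\right) \left(- \frac{1}{178}\right) - - \frac{54}{43}\right) = 120 \left(\frac{289}{178} + \frac{54}{43}\right) = 120 \cdot \frac{22039}{7654} = \frac{1322340}{3827}$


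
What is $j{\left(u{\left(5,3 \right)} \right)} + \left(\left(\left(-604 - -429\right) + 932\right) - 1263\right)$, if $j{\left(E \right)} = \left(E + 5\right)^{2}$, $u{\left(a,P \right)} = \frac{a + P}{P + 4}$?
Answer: $- \frac{22945}{49} \approx -468.27$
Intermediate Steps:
$u{\left(a,P \right)} = \frac{P + a}{4 + P}$
$j{\left(E \right)} = \left(5 + E\right)^{2}$
$j{\left(u{\left(5,3 \right)} \right)} + \left(\left(\left(-604 - -429\right) + 932\right) - 1263\right) = \left(5 + \frac{3 + 5}{4 + 3}\right)^{2} + \left(\left(\left(-604 - -429\right) + 932\right) - 1263\right) = \left(5 + \frac{1}{7} \cdot 8\right)^{2} + \left(\left(\left(-604 + 429\right) + 932\right) - 1263\right) = \left(5 + \frac{1}{7} \cdot 8\right)^{2} + \left(\left(-175 + 932\right) - 1263\right) = \left(5 + \frac{8}{7}\right)^{2} + \left(757 - 1263\right) = \left(\frac{43}{7}\right)^{2} - 506 = \frac{1849}{49} - 506 = - \frac{22945}{49}$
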